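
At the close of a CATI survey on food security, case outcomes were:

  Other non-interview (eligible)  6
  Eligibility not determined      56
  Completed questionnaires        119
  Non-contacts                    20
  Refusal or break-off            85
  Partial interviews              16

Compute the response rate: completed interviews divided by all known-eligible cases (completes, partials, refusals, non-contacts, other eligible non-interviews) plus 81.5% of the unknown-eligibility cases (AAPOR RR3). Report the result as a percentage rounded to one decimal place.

Num: 119
Determined eligible: 119 + 16 + 85 + 20 + 6 = 246
e × U: 0.8150 × 56 = 45.64
Denom: 246 + 45.64 = 291.64
RR3 = 119 / 291.64 = 0.4080

40.8%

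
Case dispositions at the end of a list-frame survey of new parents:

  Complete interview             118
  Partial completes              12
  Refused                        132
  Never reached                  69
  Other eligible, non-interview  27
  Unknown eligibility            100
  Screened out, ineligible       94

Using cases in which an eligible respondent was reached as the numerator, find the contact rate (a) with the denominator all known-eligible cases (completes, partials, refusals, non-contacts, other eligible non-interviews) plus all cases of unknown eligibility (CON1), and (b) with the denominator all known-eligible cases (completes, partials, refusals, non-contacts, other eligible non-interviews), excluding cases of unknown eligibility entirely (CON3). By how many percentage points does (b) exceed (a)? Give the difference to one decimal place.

17.6

Numerator = 118 + 12 + 132 + 27 = 289
Denom = 118 + 12 + 132 + 69 + 27 + 100 = 458
CON1 = 289 / 458 = 0.6310
Denom = 118 + 12 + 132 + 69 + 27 = 358
CON3 = 289 / 358 = 0.8073
Difference = 80.73 − 63.10 = 17.63 percentage points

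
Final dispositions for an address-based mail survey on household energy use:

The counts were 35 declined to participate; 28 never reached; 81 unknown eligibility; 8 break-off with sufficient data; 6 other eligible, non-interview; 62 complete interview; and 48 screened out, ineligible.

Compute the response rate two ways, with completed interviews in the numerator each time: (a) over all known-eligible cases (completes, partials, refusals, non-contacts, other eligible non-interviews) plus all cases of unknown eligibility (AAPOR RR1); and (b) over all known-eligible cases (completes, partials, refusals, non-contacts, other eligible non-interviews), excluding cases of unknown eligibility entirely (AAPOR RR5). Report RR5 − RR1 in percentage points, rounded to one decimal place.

Top: 62
Denom: 62 + 8 + 35 + 28 + 6 + 81 = 220
RR1 = 62 / 220 = 0.2818
Denom: 62 + 8 + 35 + 28 + 6 = 139
RR5 = 62 / 139 = 0.4460
Difference = 44.60 − 28.18 = 16.42 percentage points

16.4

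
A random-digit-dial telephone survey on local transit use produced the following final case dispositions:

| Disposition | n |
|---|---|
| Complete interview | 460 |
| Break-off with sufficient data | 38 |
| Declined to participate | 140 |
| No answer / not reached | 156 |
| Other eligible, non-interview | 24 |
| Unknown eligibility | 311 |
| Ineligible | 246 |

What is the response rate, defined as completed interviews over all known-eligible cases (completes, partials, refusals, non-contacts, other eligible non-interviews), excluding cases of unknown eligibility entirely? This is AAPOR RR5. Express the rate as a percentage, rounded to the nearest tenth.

Numerator → 460
Denom → 460 + 38 + 140 + 156 + 24 = 818
RR5 = 460 / 818 = 0.5623

56.2%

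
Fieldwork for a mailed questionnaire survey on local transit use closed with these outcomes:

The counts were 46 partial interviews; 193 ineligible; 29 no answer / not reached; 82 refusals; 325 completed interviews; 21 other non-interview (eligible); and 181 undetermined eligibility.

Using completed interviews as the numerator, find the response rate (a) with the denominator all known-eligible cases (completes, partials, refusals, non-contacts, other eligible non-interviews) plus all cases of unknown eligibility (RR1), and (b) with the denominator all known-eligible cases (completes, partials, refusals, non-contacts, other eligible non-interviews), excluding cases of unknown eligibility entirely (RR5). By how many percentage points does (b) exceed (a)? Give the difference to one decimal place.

Top: 325
Denominator: 325 + 46 + 82 + 29 + 21 + 181 = 684
RR1 = 325 / 684 = 0.4751
Denominator: 325 + 46 + 82 + 29 + 21 = 503
RR5 = 325 / 503 = 0.6461
Difference = 64.61 − 47.51 = 17.10 percentage points

17.1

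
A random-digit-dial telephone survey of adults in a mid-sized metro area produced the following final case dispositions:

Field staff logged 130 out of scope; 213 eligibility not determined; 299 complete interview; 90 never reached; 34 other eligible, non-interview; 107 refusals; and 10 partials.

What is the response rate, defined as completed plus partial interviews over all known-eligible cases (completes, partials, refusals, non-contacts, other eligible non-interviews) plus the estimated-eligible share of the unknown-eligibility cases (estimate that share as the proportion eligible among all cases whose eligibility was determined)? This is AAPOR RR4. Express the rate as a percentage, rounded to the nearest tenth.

43.4%

Top: 299 + 10 = 309
Determined eligible: 299 + 10 + 107 + 90 + 34 = 540
e = 540 / (540 + 130) = 540 / 670 = 0.8060
Eligible share of unknowns: 0.8060 × 213 = 171.68
Base: 540 + 171.68 = 711.68
RR4 = 309 / 711.68 = 0.4342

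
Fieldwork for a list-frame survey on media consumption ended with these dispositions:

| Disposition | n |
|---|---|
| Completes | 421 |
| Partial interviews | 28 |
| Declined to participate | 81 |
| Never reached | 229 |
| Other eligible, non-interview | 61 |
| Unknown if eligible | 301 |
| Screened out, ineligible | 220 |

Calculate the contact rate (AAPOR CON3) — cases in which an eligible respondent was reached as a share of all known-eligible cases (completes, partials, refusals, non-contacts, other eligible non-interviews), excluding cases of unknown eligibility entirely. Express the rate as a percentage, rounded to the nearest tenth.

Top = 421 + 28 + 81 + 61 = 591
Denominator = 421 + 28 + 81 + 229 + 61 = 820
CON3 = 591 / 820 = 0.7207

72.1%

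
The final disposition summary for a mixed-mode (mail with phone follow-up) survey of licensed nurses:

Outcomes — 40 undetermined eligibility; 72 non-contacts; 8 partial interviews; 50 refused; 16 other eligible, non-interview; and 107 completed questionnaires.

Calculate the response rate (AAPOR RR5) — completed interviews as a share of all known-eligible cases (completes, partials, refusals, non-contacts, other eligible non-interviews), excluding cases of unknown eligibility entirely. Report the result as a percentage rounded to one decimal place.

Numerator: 107
Base: 107 + 8 + 50 + 72 + 16 = 253
RR5 = 107 / 253 = 0.4229

42.3%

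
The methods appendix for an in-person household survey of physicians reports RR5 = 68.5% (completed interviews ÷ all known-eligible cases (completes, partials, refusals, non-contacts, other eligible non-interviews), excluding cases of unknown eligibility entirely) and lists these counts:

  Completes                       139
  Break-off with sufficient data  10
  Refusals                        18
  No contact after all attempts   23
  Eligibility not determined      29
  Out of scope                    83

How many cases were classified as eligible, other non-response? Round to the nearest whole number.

13

RR5 = 139 / D = 0.685
D = 139 / 0.685 = 202.9
Other denominator terms total 190
eligible, other non-response = 202.9 − 190 ≈ 13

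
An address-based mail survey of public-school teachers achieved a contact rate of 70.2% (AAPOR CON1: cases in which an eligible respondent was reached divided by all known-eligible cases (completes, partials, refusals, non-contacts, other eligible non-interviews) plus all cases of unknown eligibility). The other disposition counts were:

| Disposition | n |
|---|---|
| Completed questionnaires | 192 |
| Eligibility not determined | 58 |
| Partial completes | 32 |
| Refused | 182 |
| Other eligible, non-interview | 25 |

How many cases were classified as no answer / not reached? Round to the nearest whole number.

Num: 192 + 32 + 182 + 25 = 431
CON1 = 431 / D = 0.702
D = 431 / 0.702 = 614.0
Other denominator terms total 489
no answer / not reached = 614.0 − 489 ≈ 125

125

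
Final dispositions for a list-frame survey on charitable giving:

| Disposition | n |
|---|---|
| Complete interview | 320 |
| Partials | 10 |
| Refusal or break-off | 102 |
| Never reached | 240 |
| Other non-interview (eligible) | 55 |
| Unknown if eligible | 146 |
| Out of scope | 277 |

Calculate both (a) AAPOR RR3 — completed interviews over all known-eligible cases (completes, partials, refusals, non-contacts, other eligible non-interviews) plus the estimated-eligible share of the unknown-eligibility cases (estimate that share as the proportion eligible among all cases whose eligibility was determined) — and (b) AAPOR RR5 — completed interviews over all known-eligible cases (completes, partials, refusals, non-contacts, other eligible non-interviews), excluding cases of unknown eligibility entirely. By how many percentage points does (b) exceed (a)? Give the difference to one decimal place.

5.6

Top → 320
Known eligible → 320 + 10 + 102 + 240 + 55 = 727
e = 727 / (727 + 277) = 727 / 1004 = 0.7241
e × U → 0.7241 × 146 = 105.72
Denom → 727 + 105.72 = 832.72
RR3 = 320 / 832.72 = 0.3843
Denom → 320 + 10 + 102 + 240 + 55 = 727
RR5 = 320 / 727 = 0.4402
Difference = 44.02 − 38.43 = 5.59 percentage points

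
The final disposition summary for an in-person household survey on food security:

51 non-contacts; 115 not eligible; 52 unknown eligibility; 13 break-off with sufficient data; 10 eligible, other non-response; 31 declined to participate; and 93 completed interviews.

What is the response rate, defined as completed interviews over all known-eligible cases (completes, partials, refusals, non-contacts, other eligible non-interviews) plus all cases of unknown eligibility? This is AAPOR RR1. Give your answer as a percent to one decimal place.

37.2%

Top → 93
Denom → 93 + 13 + 31 + 51 + 10 + 52 = 250
RR1 = 93 / 250 = 0.3720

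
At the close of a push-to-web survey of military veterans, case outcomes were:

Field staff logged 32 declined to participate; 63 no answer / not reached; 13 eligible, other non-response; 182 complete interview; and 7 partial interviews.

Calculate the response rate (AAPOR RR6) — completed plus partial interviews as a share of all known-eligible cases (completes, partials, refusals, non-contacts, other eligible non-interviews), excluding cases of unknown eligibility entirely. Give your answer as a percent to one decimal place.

63.6%

Numerator → 182 + 7 = 189
Denom → 182 + 7 + 32 + 63 + 13 = 297
RR6 = 189 / 297 = 0.6364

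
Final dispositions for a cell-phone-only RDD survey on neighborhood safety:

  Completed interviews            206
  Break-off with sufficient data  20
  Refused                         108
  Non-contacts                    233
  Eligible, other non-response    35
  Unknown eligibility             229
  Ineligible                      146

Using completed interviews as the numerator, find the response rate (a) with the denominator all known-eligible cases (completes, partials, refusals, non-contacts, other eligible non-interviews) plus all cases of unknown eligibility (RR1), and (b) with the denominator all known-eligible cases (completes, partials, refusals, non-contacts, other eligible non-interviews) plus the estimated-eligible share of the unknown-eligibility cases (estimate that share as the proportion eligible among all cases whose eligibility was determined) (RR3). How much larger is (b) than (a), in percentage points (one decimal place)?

Top → 206
Base → 206 + 20 + 108 + 233 + 35 + 229 = 831
RR1 = 206 / 831 = 0.2479
Known eligible → 206 + 20 + 108 + 233 + 35 = 602
e = 602 / (602 + 146) = 602 / 748 = 0.8048
e × U → 0.8048 × 229 = 184.30
Base → 602 + 184.30 = 786.30
RR3 = 206 / 786.30 = 0.2620
Difference = 26.20 − 24.79 = 1.41 percentage points

1.4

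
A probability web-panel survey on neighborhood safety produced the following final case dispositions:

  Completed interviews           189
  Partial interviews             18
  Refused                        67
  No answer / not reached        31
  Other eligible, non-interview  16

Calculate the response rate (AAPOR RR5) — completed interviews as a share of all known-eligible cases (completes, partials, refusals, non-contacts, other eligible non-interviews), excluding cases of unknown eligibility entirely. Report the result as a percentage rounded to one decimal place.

58.9%

Num: 189
Denom: 189 + 18 + 67 + 31 + 16 = 321
RR5 = 189 / 321 = 0.5888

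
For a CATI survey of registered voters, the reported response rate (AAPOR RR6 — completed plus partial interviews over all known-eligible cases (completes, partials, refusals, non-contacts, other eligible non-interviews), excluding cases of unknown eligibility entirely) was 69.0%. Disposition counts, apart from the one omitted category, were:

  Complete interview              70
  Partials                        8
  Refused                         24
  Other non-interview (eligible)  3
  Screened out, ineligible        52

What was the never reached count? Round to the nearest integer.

8

Num: 70 + 8 = 78
RR6 = 78 / D = 0.690
D = 78 / 0.690 = 113.0
Rest of base = 105
never reached = 113.0 − 105 ≈ 8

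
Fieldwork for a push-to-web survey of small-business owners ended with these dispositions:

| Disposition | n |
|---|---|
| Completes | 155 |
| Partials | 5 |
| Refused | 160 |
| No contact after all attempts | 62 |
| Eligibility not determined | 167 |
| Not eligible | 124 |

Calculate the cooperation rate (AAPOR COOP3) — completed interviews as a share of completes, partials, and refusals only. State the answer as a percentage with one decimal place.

Num: 155
Base: 155 + 5 + 160 = 320
COOP3 = 155 / 320 = 0.4844

48.4%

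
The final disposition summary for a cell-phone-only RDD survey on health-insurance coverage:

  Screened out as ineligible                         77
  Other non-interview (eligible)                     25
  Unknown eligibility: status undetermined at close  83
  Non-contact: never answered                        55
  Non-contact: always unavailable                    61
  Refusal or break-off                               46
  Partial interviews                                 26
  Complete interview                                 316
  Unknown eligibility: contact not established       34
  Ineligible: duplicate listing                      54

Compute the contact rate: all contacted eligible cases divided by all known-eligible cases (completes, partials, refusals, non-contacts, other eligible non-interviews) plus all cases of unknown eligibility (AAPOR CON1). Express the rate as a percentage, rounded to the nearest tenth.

63.9%

No answer / not reached = 55 + 61 = 116
Unknown eligibility = 34 + 83 = 117
Screened out, ineligible = 77 + 54 = 131
Top: 316 + 26 + 46 + 25 = 413
Denom: 316 + 26 + 46 + 116 + 25 + 117 = 646
CON1 = 413 / 646 = 0.6393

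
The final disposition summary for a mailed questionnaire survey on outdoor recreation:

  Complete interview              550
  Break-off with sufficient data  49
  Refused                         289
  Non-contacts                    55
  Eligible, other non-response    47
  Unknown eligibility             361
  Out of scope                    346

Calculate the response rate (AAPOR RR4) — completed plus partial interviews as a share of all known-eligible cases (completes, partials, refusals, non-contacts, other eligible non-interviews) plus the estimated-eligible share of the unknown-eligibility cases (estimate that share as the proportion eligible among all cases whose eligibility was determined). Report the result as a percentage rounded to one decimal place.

47.6%

Top → 550 + 49 = 599
Known eligible → 550 + 49 + 289 + 55 + 47 = 990
e = 990 / (990 + 346) = 990 / 1336 = 0.7410
e × U → 0.7410 × 361 = 267.50
Base → 990 + 267.50 = 1257.50
RR4 = 599 / 1257.50 = 0.4763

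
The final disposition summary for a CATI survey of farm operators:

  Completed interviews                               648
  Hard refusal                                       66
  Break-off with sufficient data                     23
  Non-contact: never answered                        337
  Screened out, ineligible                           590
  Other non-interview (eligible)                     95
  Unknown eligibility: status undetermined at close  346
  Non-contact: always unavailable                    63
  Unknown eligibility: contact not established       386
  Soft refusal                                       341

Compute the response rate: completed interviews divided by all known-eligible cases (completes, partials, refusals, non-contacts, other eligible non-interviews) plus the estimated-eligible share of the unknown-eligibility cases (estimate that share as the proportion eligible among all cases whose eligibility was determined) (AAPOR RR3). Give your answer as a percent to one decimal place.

Refusal or break-off = 66 + 341 = 407
Never reached = 337 + 63 = 400
Undetermined eligibility = 386 + 346 = 732
Top: 648
Eligible (known): 648 + 23 + 407 + 400 + 95 = 1573
e = 1573 / (1573 + 590) = 1573 / 2163 = 0.7272
Eligible share of unknowns: 0.7272 × 732 = 532.31
Base: 1573 + 532.31 = 2105.31
RR3 = 648 / 2105.31 = 0.3078

30.8%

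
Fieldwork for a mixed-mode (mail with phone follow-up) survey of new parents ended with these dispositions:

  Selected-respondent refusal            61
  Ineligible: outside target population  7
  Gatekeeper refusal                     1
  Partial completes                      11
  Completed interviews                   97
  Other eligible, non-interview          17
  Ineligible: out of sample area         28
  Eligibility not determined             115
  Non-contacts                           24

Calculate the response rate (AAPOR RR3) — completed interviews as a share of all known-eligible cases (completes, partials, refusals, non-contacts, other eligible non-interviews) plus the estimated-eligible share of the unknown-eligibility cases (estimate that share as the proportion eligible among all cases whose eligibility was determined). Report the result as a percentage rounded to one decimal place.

Refusals = 1 + 61 = 62
Ineligible = 7 + 28 = 35
Numerator: 97
Known eligible: 97 + 11 + 62 + 24 + 17 = 211
e = 211 / (211 + 35) = 211 / 246 = 0.8577
Estimated eligible among unknowns: 0.8577 × 115 = 98.64
Base: 211 + 98.64 = 309.64
RR3 = 97 / 309.64 = 0.3133

31.3%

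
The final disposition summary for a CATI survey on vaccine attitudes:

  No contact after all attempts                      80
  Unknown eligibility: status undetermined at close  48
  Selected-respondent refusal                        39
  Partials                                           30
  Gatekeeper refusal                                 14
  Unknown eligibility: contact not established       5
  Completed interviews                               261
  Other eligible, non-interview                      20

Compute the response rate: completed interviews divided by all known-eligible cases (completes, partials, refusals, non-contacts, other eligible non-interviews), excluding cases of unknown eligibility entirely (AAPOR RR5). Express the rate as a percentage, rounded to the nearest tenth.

Refused = 14 + 39 = 53
Unknown eligibility = 5 + 48 = 53
Numerator: 261
Denominator: 261 + 30 + 53 + 80 + 20 = 444
RR5 = 261 / 444 = 0.5878

58.8%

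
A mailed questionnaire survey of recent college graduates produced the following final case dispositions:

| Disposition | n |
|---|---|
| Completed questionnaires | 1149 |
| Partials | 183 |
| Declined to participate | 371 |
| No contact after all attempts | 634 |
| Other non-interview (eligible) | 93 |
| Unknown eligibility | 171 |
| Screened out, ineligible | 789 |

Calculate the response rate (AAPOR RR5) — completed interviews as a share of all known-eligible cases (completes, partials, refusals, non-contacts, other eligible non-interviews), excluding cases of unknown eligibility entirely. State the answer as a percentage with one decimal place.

Numerator → 1149
Denom → 1149 + 183 + 371 + 634 + 93 = 2430
RR5 = 1149 / 2430 = 0.4728

47.3%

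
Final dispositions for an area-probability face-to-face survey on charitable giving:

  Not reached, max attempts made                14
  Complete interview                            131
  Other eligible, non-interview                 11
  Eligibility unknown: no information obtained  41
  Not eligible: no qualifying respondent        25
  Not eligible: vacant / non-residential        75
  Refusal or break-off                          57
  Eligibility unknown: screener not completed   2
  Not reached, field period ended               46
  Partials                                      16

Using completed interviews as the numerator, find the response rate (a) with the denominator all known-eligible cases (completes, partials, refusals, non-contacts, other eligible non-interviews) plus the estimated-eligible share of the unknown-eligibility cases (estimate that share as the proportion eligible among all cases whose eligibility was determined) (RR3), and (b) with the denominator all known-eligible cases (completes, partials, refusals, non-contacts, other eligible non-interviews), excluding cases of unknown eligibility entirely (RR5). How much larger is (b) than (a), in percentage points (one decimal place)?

Never reached = 46 + 14 = 60
Eligibility not determined = 2 + 41 = 43
Ineligible = 25 + 75 = 100
Numerator → 131
Known eligible → 131 + 16 + 57 + 60 + 11 = 275
e = 275 / (275 + 100) = 275 / 375 = 0.7333
Estimated eligible among unknowns → 0.7333 × 43 = 31.53
Base → 275 + 31.53 = 306.53
RR3 = 131 / 306.53 = 0.4274
Base → 131 + 16 + 57 + 60 + 11 = 275
RR5 = 131 / 275 = 0.4764
Difference = 47.64 − 42.74 = 4.90 percentage points

4.9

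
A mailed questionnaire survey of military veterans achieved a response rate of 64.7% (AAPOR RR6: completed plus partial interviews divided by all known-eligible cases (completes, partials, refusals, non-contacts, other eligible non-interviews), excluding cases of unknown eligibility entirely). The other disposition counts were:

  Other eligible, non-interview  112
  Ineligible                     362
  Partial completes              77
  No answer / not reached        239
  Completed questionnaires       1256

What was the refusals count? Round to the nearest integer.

376

Num: 1256 + 77 = 1333
RR6 = 1333 / D = 0.647
D = 1333 / 0.647 = 2060.3
Rest of base = 1684
refusals = 2060.3 − 1684 ≈ 376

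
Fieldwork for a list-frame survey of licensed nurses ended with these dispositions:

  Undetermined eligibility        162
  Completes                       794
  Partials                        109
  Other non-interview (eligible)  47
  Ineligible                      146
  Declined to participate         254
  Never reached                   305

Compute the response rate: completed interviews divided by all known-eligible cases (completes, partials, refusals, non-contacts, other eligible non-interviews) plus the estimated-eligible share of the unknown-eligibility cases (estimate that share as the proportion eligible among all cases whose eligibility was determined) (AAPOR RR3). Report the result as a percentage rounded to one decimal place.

Top: 794
Eligible (known): 794 + 109 + 254 + 305 + 47 = 1509
e = 1509 / (1509 + 146) = 1509 / 1655 = 0.9118
Eligible share of unknowns: 0.9118 × 162 = 147.71
Base: 1509 + 147.71 = 1656.71
RR3 = 794 / 1656.71 = 0.4793

47.9%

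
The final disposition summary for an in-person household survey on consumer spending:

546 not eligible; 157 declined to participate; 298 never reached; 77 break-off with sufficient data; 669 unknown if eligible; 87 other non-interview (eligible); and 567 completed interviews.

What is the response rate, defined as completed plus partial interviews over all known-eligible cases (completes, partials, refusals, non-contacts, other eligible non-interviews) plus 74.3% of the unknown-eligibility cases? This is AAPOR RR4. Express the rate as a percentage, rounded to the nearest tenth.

Numerator: 567 + 77 = 644
Known eligible: 567 + 77 + 157 + 298 + 87 = 1186
Estimated eligible among unknowns: 0.7430 × 669 = 497.07
Denominator: 1186 + 497.07 = 1683.07
RR4 = 644 / 1683.07 = 0.3826

38.3%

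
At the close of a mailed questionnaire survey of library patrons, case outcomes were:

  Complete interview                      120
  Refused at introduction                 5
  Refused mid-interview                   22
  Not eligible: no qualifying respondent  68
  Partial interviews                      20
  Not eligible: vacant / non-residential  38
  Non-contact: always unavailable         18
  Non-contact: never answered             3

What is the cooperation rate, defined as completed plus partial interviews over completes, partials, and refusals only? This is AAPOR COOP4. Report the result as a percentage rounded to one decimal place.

83.8%

Refusal or break-off = 5 + 22 = 27
Never reached = 3 + 18 = 21
Not eligible = 68 + 38 = 106
Num: 120 + 20 = 140
Denom: 120 + 20 + 27 = 167
COOP4 = 140 / 167 = 0.8383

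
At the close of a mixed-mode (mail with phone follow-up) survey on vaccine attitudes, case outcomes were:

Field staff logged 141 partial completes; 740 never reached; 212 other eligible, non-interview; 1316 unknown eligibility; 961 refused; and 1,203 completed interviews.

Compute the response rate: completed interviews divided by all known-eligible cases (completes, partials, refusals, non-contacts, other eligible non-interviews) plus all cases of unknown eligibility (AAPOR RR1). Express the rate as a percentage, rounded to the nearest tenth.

Num = 1203
Denominator = 1203 + 141 + 961 + 740 + 212 + 1316 = 4573
RR1 = 1203 / 4573 = 0.2631

26.3%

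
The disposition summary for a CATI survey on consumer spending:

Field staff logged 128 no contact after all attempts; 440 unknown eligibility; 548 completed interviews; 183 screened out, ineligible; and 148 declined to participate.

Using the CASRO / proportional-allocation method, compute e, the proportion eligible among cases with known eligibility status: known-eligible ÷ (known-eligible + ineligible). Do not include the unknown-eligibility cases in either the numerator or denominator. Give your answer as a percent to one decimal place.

81.8%

Eligible (known): 548 + 148 + 128 = 824
e = 824 / (824 + 183) = 824 / 1007 = 0.8183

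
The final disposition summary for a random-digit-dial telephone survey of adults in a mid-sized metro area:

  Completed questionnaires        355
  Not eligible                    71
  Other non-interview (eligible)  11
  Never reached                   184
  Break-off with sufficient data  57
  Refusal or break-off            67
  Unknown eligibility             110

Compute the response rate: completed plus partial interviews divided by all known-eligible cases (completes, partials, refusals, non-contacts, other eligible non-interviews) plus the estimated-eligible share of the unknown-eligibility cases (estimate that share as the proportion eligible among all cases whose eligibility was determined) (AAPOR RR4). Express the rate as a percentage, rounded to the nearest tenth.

53.3%

Top = 355 + 57 = 412
Known eligible = 355 + 57 + 67 + 184 + 11 = 674
e = 674 / (674 + 71) = 674 / 745 = 0.9047
Eligible share of unknowns = 0.9047 × 110 = 99.52
Denominator = 674 + 99.52 = 773.52
RR4 = 412 / 773.52 = 0.5326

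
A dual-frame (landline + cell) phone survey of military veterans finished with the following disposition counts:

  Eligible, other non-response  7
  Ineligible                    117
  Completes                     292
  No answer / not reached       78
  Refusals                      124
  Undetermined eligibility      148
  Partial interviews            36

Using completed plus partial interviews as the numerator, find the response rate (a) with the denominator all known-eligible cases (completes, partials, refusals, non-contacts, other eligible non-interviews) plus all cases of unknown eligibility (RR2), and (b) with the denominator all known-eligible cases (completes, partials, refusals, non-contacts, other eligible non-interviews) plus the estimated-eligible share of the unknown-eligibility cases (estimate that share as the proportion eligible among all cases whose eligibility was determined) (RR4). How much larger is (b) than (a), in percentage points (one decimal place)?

Num = 292 + 36 = 328
Denominator = 292 + 36 + 124 + 78 + 7 + 148 = 685
RR2 = 328 / 685 = 0.4788
Known eligible = 292 + 36 + 124 + 78 + 7 = 537
e = 537 / (537 + 117) = 537 / 654 = 0.8211
Estimated eligible among unknowns = 0.8211 × 148 = 121.52
Denominator = 537 + 121.52 = 658.52
RR4 = 328 / 658.52 = 0.4981
Difference = 49.81 − 47.88 = 1.93 percentage points

1.9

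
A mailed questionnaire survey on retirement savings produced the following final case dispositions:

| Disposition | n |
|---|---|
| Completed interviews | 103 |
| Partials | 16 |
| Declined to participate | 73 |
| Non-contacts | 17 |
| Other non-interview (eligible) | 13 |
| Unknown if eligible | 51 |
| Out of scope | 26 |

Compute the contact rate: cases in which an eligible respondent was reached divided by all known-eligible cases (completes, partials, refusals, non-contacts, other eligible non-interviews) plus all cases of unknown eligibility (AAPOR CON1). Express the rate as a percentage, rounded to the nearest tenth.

Top: 103 + 16 + 73 + 13 = 205
Base: 103 + 16 + 73 + 17 + 13 + 51 = 273
CON1 = 205 / 273 = 0.7509

75.1%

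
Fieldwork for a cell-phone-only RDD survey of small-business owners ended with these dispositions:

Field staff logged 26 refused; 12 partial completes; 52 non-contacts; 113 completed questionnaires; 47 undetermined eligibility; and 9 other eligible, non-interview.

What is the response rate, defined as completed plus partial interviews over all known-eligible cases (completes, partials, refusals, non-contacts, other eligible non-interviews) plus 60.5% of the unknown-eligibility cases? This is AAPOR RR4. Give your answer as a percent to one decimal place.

Numerator → 113 + 12 = 125
Eligible (known) → 113 + 12 + 26 + 52 + 9 = 212
Estimated eligible among unknowns → 0.6050 × 47 = 28.43
Base → 212 + 28.43 = 240.43
RR4 = 125 / 240.43 = 0.5199

52.0%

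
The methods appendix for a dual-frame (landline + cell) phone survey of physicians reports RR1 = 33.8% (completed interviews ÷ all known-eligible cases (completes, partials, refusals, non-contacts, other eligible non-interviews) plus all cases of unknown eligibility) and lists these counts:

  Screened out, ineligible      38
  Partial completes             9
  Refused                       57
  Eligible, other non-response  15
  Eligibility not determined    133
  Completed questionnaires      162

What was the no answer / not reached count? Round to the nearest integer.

103

RR1 = 162 / D = 0.338
D = 162 / 0.338 = 479.3
Rest of base = 376
no answer / not reached = 479.3 − 376 ≈ 103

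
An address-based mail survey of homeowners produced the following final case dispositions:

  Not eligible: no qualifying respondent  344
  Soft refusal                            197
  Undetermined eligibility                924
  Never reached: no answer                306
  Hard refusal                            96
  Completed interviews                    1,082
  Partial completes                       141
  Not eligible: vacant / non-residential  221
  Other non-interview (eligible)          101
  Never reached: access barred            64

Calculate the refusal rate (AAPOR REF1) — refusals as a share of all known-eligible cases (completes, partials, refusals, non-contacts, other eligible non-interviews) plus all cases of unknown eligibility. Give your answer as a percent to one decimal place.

Refusals = 96 + 197 = 293
No answer / not reached = 306 + 64 = 370
Out of scope = 344 + 221 = 565
Num = 293
Denom = 1082 + 141 + 293 + 370 + 101 + 924 = 2911
REF1 = 293 / 2911 = 0.1007

10.1%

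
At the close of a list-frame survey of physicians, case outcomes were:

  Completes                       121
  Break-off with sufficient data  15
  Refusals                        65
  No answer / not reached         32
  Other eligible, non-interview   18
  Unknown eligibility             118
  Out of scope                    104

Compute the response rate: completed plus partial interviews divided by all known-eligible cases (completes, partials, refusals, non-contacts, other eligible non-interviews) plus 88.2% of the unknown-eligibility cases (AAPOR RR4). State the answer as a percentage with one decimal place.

38.3%

Numerator = 121 + 15 = 136
Known eligible = 121 + 15 + 65 + 32 + 18 = 251
Estimated eligible among unknowns = 0.8820 × 118 = 104.08
Denominator = 251 + 104.08 = 355.08
RR4 = 136 / 355.08 = 0.3830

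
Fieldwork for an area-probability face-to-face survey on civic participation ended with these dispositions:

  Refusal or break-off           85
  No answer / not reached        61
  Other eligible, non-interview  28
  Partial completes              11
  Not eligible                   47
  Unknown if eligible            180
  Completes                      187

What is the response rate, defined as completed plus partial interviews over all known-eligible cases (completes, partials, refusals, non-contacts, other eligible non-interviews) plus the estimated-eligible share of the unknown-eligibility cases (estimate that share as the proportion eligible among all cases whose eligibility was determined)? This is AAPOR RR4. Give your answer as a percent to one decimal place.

Num: 187 + 11 = 198
Determined eligible: 187 + 11 + 85 + 61 + 28 = 372
e = 372 / (372 + 47) = 372 / 419 = 0.8878
Eligible share of unknowns: 0.8878 × 180 = 159.80
Denominator: 372 + 159.80 = 531.80
RR4 = 198 / 531.80 = 0.3723

37.2%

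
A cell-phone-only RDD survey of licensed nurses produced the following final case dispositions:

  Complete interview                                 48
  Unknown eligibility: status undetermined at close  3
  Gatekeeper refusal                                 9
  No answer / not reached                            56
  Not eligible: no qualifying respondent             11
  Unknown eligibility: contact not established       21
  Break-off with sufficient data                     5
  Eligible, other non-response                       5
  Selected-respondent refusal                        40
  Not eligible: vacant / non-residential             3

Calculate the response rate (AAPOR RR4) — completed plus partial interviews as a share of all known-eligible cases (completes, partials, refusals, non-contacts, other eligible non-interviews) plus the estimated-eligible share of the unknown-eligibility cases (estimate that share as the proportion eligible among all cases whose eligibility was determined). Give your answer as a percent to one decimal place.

Refused = 9 + 40 = 49
Unknown if eligible = 21 + 3 = 24
Screened out, ineligible = 11 + 3 = 14
Numerator: 48 + 5 = 53
Known eligible: 48 + 5 + 49 + 56 + 5 = 163
e = 163 / (163 + 14) = 163 / 177 = 0.9209
Estimated eligible among unknowns: 0.9209 × 24 = 22.10
Denom: 163 + 22.10 = 185.10
RR4 = 53 / 185.10 = 0.2863

28.6%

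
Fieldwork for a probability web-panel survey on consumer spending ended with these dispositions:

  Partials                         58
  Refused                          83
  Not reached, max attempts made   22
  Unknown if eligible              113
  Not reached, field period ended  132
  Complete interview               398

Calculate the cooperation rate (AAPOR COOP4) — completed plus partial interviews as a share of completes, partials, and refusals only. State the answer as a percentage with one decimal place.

84.6%

No contact after all attempts = 132 + 22 = 154
Num → 398 + 58 = 456
Base → 398 + 58 + 83 = 539
COOP4 = 456 / 539 = 0.8460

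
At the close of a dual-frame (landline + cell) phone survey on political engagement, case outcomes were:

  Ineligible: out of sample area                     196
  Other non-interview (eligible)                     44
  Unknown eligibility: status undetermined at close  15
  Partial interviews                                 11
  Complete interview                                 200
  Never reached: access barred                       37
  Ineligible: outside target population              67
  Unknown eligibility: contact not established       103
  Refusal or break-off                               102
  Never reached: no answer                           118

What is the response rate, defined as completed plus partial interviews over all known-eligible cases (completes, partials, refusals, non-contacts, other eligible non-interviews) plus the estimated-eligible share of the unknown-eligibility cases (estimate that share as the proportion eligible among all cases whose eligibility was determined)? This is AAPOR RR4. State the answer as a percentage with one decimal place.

Non-contacts = 118 + 37 = 155
Unknown if eligible = 103 + 15 = 118
Not eligible = 67 + 196 = 263
Top → 200 + 11 = 211
Eligible (known) → 200 + 11 + 102 + 155 + 44 = 512
e = 512 / (512 + 263) = 512 / 775 = 0.6606
e × U → 0.6606 × 118 = 77.95
Denom → 512 + 77.95 = 589.95
RR4 = 211 / 589.95 = 0.3577

35.8%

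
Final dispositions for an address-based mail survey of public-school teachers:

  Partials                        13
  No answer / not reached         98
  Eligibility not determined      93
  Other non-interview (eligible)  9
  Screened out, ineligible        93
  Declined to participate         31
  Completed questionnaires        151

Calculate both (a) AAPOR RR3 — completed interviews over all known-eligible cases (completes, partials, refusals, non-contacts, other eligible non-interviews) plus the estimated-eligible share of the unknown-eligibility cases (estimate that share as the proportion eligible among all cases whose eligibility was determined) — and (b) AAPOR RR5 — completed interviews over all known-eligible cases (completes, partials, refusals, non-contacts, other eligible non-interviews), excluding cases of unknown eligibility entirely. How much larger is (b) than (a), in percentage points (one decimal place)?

Numerator → 151
Known eligible → 151 + 13 + 31 + 98 + 9 = 302
e = 302 / (302 + 93) = 302 / 395 = 0.7646
Eligible share of unknowns → 0.7646 × 93 = 71.11
Base → 302 + 71.11 = 373.11
RR3 = 151 / 373.11 = 0.4047
Base → 151 + 13 + 31 + 98 + 9 = 302
RR5 = 151 / 302 = 0.5000
Difference = 50.00 − 40.47 = 9.53 percentage points

9.5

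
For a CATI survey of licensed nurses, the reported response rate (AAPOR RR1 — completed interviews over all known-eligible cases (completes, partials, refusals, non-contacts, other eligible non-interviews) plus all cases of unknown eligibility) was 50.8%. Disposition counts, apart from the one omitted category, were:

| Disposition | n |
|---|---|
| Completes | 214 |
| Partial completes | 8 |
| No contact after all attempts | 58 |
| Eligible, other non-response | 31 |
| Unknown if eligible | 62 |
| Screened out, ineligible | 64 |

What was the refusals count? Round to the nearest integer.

48

RR1 = 214 / D = 0.508
D = 214 / 0.508 = 421.3
Other denominator terms total 373
refusals = 421.3 − 373 ≈ 48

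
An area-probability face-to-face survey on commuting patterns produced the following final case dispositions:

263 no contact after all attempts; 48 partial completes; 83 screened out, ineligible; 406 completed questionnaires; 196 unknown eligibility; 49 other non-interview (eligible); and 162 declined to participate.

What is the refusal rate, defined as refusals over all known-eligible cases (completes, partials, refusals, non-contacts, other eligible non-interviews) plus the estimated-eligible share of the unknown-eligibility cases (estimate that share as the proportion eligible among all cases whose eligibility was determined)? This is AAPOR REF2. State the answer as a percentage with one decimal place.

14.6%

Top = 162
Eligible (known) = 406 + 48 + 162 + 263 + 49 = 928
e = 928 / (928 + 83) = 928 / 1011 = 0.9179
e × U = 0.9179 × 196 = 179.91
Denom = 928 + 179.91 = 1107.91
REF2 = 162 / 1107.91 = 0.1462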